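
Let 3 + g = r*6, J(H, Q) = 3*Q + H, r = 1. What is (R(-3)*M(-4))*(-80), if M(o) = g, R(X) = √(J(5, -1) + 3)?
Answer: -240*√5 ≈ -536.66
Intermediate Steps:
J(H, Q) = H + 3*Q
g = 3 (g = -3 + 1*6 = -3 + 6 = 3)
R(X) = √5 (R(X) = √((5 + 3*(-1)) + 3) = √((5 - 3) + 3) = √(2 + 3) = √5)
M(o) = 3
(R(-3)*M(-4))*(-80) = (√5*3)*(-80) = (3*√5)*(-80) = -240*√5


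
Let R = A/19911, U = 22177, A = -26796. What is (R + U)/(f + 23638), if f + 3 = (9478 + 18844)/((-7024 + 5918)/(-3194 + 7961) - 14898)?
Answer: 746620840308816/795690807734443 ≈ 0.93833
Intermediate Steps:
R = -8932/6637 (R = -26796/19911 = -26796*1/19911 = -8932/6637 ≈ -1.3458)
f = -24862185/5072848 (f = -3 + (9478 + 18844)/((-7024 + 5918)/(-3194 + 7961) - 14898) = -3 + 28322/(-1106/4767 - 14898) = -3 + 28322/(-1106*1/4767 - 14898) = -3 + 28322/(-158/681 - 14898) = -3 + 28322/(-10145696/681) = -3 + 28322*(-681/10145696) = -3 - 9643641/5072848 = -24862185/5072848 ≈ -4.9010)
(R + U)/(f + 23638) = (-8932/6637 + 22177)/(-24862185/5072848 + 23638) = 147179817/(6637*(119887118839/5072848)) = (147179817/6637)*(5072848/119887118839) = 746620840308816/795690807734443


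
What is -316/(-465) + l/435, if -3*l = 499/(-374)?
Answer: 10297477/15130170 ≈ 0.68059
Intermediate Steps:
l = 499/1122 (l = -499/(3*(-374)) = -499*(-1)/(3*374) = -⅓*(-499/374) = 499/1122 ≈ 0.44474)
-316/(-465) + l/435 = -316/(-465) + (499/1122)/435 = -316*(-1/465) + (499/1122)*(1/435) = 316/465 + 499/488070 = 10297477/15130170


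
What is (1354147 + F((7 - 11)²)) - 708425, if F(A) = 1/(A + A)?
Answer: 20663105/32 ≈ 6.4572e+5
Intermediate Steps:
F(A) = 1/(2*A)
(1354147 + F((7 - 11)²)) - 708425 = (1354147 + 1/(2*((7 - 11)²))) - 708425 = (1354147 + 1/(2*((-4)²))) - 708425 = (1354147 + (½)/16) - 708425 = (1354147 + (½)*(1/16)) - 708425 = (1354147 + 1/32) - 708425 = 43332705/32 - 708425 = 20663105/32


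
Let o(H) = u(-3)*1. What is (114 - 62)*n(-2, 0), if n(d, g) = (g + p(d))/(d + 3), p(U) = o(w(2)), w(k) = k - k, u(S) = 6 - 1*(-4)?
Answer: 520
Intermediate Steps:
u(S) = 10 (u(S) = 6 + 4 = 10)
w(k) = 0
o(H) = 10 (o(H) = 10*1 = 10)
p(U) = 10
n(d, g) = (10 + g)/(3 + d) (n(d, g) = (g + 10)/(d + 3) = (10 + g)/(3 + d))
(114 - 62)*n(-2, 0) = (114 - 62)*((10 + 0)/(3 - 2)) = 52*(10/1) = 52*(1*10) = 52*10 = 520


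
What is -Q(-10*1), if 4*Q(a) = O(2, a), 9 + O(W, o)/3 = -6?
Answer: 45/4 ≈ 11.250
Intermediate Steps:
O(W, o) = -45 (O(W, o) = -27 + 3*(-6) = -27 - 18 = -45)
Q(a) = -45/4 (Q(a) = (¼)*(-45) = -45/4)
-Q(-10*1) = -1*(-45/4) = 45/4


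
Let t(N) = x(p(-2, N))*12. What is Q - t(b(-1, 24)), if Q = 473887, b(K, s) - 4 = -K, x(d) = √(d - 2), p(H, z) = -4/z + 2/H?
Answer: 473887 - 12*I*√95/5 ≈ 4.7389e+5 - 23.392*I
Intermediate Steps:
x(d) = √(-2 + d)
b(K, s) = 4 - K
t(N) = 12*√(-3 - 4/N) (t(N) = √(-2 + (-4/N + 2/(-2)))*12 = √(-2 + (-4/N + 2*(-½)))*12 = √(-2 + (-4/N - 1))*12 = √(-2 + (-1 - 4/N))*12 = √(-3 - 4/N)*12 = 12*√(-3 - 4/N))
Q - t(b(-1, 24)) = 473887 - 12*√(-3 - 4/(4 - 1*(-1))) = 473887 - 12*√(-3 - 4/(4 + 1)) = 473887 - 12*√(-3 - 4/5) = 473887 - 12*√(-3 - 4*⅕) = 473887 - 12*√(-3 - ⅘) = 473887 - 12*√(-19/5) = 473887 - 12*I*√95/5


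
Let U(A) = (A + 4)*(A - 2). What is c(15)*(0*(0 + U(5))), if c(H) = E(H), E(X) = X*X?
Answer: 0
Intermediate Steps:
E(X) = X²
c(H) = H²
U(A) = (-2 + A)*(4 + A) (U(A) = (4 + A)*(-2 + A) = (-2 + A)*(4 + A))
c(15)*(0*(0 + U(5))) = 15²*(0*(0 + (-8 + 5² + 2*5))) = 225*(0*(0 + (-8 + 25 + 10))) = 225*(0*(0 + 27)) = 225*(0*27) = 225*0 = 0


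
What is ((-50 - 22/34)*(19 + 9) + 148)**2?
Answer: 466214464/289 ≈ 1.6132e+6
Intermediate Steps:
((-50 - 22/34)*(19 + 9) + 148)**2 = ((-50 - 22*1/34)*28 + 148)**2 = ((-50 - 11/17)*28 + 148)**2 = (-861/17*28 + 148)**2 = (-24108/17 + 148)**2 = (-21592/17)**2 = 466214464/289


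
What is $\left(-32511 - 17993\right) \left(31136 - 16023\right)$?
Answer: $-763266952$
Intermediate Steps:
$\left(-32511 - 17993\right) \left(31136 - 16023\right) = \left(-50504\right) 15113 = -763266952$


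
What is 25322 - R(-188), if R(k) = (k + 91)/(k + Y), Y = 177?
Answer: 278445/11 ≈ 25313.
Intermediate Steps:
R(k) = (91 + k)/(177 + k) (R(k) = (k + 91)/(k + 177) = (91 + k)/(177 + k))
25322 - R(-188) = 25322 - (91 - 188)/(177 - 188) = 25322 - (-97)/(-11) = 25322 - (-1)*(-97)/11 = 25322 - 1*97/11 = 25322 - 97/11 = 278445/11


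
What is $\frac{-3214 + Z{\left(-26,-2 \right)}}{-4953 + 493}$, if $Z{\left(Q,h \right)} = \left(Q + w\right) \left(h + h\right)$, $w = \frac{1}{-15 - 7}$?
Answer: $\frac{8552}{12265} \approx 0.69727$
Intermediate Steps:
$w = - \frac{1}{22}$ ($w = \frac{1}{-22} = - \frac{1}{22} \approx -0.045455$)
$Z{\left(Q,h \right)} = 2 h \left(- \frac{1}{22} + Q\right)$ ($Z{\left(Q,h \right)} = \left(Q - \frac{1}{22}\right) \left(h + h\right) = \left(- \frac{1}{22} + Q\right) 2 h = 2 h \left(- \frac{1}{22} + Q\right)$)
$\frac{-3214 + Z{\left(-26,-2 \right)}}{-4953 + 493} = \frac{-3214 + \frac{1}{11} \left(-2\right) \left(-1 + 22 \left(-26\right)\right)}{-4953 + 493} = \frac{-3214 + \frac{1}{11} \left(-2\right) \left(-1 - 572\right)}{-4460} = \left(-3214 + \frac{1}{11} \left(-2\right) \left(-573\right)\right) \left(- \frac{1}{4460}\right) = \left(-3214 + \frac{1146}{11}\right) \left(- \frac{1}{4460}\right) = \left(- \frac{34208}{11}\right) \left(- \frac{1}{4460}\right) = \frac{8552}{12265}$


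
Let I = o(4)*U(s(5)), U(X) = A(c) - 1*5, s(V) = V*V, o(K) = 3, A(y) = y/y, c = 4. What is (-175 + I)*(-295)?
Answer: 55165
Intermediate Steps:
A(y) = 1
s(V) = V**2
U(X) = -4 (U(X) = 1 - 1*5 = 1 - 5 = -4)
I = -12 (I = 3*(-4) = -12)
(-175 + I)*(-295) = (-175 - 12)*(-295) = -187*(-295) = 55165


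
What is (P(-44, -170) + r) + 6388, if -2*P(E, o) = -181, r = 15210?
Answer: 43377/2 ≈ 21689.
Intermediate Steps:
P(E, o) = 181/2 (P(E, o) = -½*(-181) = 181/2)
(P(-44, -170) + r) + 6388 = (181/2 + 15210) + 6388 = 30601/2 + 6388 = 43377/2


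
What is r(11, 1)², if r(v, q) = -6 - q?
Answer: 49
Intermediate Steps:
r(11, 1)² = (-6 - 1*1)² = (-6 - 1)² = (-7)² = 49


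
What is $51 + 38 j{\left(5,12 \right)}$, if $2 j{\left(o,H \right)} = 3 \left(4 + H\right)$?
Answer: $963$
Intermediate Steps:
$j{\left(o,H \right)} = 6 + \frac{3 H}{2}$ ($j{\left(o,H \right)} = \frac{3 \left(4 + H\right)}{2} = \frac{12 + 3 H}{2} = 6 + \frac{3 H}{2}$)
$51 + 38 j{\left(5,12 \right)} = 51 + 38 \left(6 + \frac{3}{2} \cdot 12\right) = 51 + 38 \left(6 + 18\right) = 51 + 38 \cdot 24 = 51 + 912 = 963$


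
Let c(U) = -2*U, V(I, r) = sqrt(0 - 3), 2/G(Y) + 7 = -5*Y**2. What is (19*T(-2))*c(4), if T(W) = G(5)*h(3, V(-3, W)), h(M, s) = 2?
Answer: 152/33 ≈ 4.6061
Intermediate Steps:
G(Y) = 2/(-7 - 5*Y**2)
V(I, r) = I*sqrt(3) (V(I, r) = sqrt(-3) = I*sqrt(3))
T(W) = -1/33 (T(W) = -2/(7 + 5*5**2)*2 = -2/(7 + 5*25)*2 = -2/(7 + 125)*2 = -2/132*2 = -2*1/132*2 = -1/66*2 = -1/33)
(19*T(-2))*c(4) = (19*(-1/33))*(-2*4) = -19/33*(-8) = 152/33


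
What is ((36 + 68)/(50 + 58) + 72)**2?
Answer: 3880900/729 ≈ 5323.6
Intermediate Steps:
((36 + 68)/(50 + 58) + 72)**2 = (104/108 + 72)**2 = (104*(1/108) + 72)**2 = (26/27 + 72)**2 = (1970/27)**2 = 3880900/729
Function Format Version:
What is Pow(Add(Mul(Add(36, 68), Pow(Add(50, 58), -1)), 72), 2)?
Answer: Rational(3880900, 729) ≈ 5323.6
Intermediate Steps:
Pow(Add(Mul(Add(36, 68), Pow(Add(50, 58), -1)), 72), 2) = Pow(Add(Mul(104, Pow(108, -1)), 72), 2) = Pow(Add(Mul(104, Rational(1, 108)), 72), 2) = Pow(Add(Rational(26, 27), 72), 2) = Pow(Rational(1970, 27), 2) = Rational(3880900, 729)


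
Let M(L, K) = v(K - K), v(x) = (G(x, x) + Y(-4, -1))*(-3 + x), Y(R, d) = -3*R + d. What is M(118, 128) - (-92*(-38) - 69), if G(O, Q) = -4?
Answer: -3448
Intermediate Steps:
Y(R, d) = d - 3*R
v(x) = -21 + 7*x (v(x) = (-4 + (-1 - 3*(-4)))*(-3 + x) = (-4 + (-1 + 12))*(-3 + x) = (-4 + 11)*(-3 + x) = 7*(-3 + x) = -21 + 7*x)
M(L, K) = -21 (M(L, K) = -21 + 7*(K - K) = -21 + 7*0 = -21 + 0 = -21)
M(118, 128) - (-92*(-38) - 69) = -21 - (-92*(-38) - 69) = -21 - (3496 - 69) = -21 - 1*3427 = -21 - 3427 = -3448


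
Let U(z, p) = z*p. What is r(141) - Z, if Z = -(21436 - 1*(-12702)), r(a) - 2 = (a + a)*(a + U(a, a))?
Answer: 5680344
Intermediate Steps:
U(z, p) = p*z
r(a) = 2 + 2*a*(a + a²) (r(a) = 2 + (a + a)*(a + a*a) = 2 + (2*a)*(a + a²) = 2 + 2*a*(a + a²))
Z = -34138 (Z = -(21436 + 12702) = -1*34138 = -34138)
r(141) - Z = (2 + 2*141² + 2*141³) - 1*(-34138) = (2 + 2*19881 + 2*2803221) + 34138 = (2 + 39762 + 5606442) + 34138 = 5646206 + 34138 = 5680344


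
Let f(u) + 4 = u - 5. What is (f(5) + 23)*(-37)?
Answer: -703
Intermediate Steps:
f(u) = -9 + u (f(u) = -4 + (u - 5) = -4 + (-5 + u) = -9 + u)
(f(5) + 23)*(-37) = ((-9 + 5) + 23)*(-37) = (-4 + 23)*(-37) = 19*(-37) = -703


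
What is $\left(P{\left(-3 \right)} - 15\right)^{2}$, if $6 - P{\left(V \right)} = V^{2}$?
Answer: $324$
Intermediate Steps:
$P{\left(V \right)} = 6 - V^{2}$
$\left(P{\left(-3 \right)} - 15\right)^{2} = \left(\left(6 - \left(-3\right)^{2}\right) - 15\right)^{2} = \left(\left(6 - 9\right) - 15\right)^{2} = \left(-3 - 15\right)^{2} = \left(-18\right)^{2} = 324$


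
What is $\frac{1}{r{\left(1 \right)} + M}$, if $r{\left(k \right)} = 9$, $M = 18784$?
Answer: $\frac{1}{18793} \approx 5.3211 \cdot 10^{-5}$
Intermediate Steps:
$\frac{1}{r{\left(1 \right)} + M} = \frac{1}{9 + 18784} = \frac{1}{18793}$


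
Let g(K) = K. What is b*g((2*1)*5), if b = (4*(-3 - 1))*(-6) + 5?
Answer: 1010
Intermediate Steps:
b = 101 (b = (4*(-4))*(-6) + 5 = -16*(-6) + 5 = 96 + 5 = 101)
b*g((2*1)*5) = 101*((2*1)*5) = 101*(2*5) = 101*10 = 1010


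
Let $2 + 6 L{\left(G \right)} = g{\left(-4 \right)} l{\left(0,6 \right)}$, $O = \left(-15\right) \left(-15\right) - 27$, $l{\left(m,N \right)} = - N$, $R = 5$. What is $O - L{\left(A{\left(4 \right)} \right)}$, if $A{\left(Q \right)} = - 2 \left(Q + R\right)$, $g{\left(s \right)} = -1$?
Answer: $\frac{592}{3} \approx 197.33$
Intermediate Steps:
$A{\left(Q \right)} = -10 - 2 Q$ ($A{\left(Q \right)} = - 2 \left(Q + 5\right) = - 2 \left(5 + Q\right) = -10 - 2 Q$)
$O = 198$ ($O = 225 - 27 = 198$)
$L{\left(G \right)} = \frac{2}{3}$ ($L{\left(G \right)} = - \frac{1}{3} + \frac{\left(-1\right) \left(\left(-1\right) 6\right)}{6} = - \frac{1}{3} + \frac{\left(-1\right) \left(-6\right)}{6} = - \frac{1}{3} + \frac{1}{6} \cdot 6 = - \frac{1}{3} + 1 = \frac{2}{3}$)
$O - L{\left(A{\left(4 \right)} \right)} = 198 - \frac{2}{3} = \frac{592}{3}$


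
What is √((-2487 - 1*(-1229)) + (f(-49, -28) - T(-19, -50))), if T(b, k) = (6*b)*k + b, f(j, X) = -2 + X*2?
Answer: I*√6997 ≈ 83.648*I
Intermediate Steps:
f(j, X) = -2 + 2*X
T(b, k) = b + 6*b*k (T(b, k) = 6*b*k + b = b + 6*b*k)
√((-2487 - 1*(-1229)) + (f(-49, -28) - T(-19, -50))) = √((-2487 - 1*(-1229)) + ((-2 + 2*(-28)) - (-19)*(1 + 6*(-50)))) = √((-2487 + 1229) + ((-2 - 56) - (-19)*(1 - 300))) = √(-1258 + (-58 - (-19)*(-299))) = √(-1258 + (-58 - 1*5681)) = √(-1258 + (-58 - 5681)) = √(-1258 - 5739) = √(-6997) = I*√6997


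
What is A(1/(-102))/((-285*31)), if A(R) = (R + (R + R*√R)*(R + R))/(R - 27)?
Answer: -2/49654467 + I*√102/126618890850 ≈ -4.0278e-8 + 7.9763e-11*I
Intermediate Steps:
A(R) = (R + 2*R*(R + R^(3/2)))/(-27 + R) (A(R) = (R + (R + R^(3/2))*(2*R))/(-27 + R) = (R + 2*R*(R + R^(3/2)))/(-27 + R))
A(1/(-102))/((-285*31)) = ((1/(-102) + 2*(1/(-102))² + 2*(1/(-102))^(5/2))/(-27 + 1/(-102)))/((-285*31)) = ((-1/102 + 2*(-1/102)² + 2*(-1/102)^(5/2))/(-27 - 1/102))/(-8835) = ((-1/102 + 2*(1/10404) + 2*(I*√102/1061208))/(-2755/102))*(-1/8835) = -102*(-1/102 + 1/5202 + I*√102/530604)/2755*(-1/8835) = -102*(-25/2601 + I*√102/530604)/2755*(-1/8835) = (10/28101 - I*√102/14331510)*(-1/8835) = -2/49654467 + I*√102/126618890850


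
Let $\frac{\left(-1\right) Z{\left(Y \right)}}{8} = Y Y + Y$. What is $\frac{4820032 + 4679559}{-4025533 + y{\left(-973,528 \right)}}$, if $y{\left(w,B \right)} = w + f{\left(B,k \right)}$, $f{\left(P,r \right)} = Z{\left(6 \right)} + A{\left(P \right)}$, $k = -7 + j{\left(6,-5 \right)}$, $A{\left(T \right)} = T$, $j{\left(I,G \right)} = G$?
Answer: $- \frac{9499591}{4026314} \approx -2.3594$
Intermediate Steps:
$k = -12$ ($k = -7 - 5 = -12$)
$Z{\left(Y \right)} = - 8 Y - 8 Y^{2}$ ($Z{\left(Y \right)} = - 8 \left(Y Y + Y\right) = - 8 \left(Y^{2} + Y\right) = - 8 \left(Y + Y^{2}\right) = - 8 Y - 8 Y^{2}$)
$f{\left(P,r \right)} = -336 + P$ ($f{\left(P,r \right)} = \left(-8\right) 6 \left(1 + 6\right) + P = \left(-8\right) 6 \cdot 7 + P = -336 + P$)
$y{\left(w,B \right)} = -336 + B + w$ ($y{\left(w,B \right)} = w + \left(-336 + B\right) = -336 + B + w$)
$\frac{4820032 + 4679559}{-4025533 + y{\left(-973,528 \right)}} = \frac{4820032 + 4679559}{-4025533 - 781} = \frac{9499591}{-4025533 - 781} = \frac{9499591}{-4026314} = 9499591 \left(- \frac{1}{4026314}\right) = - \frac{9499591}{4026314}$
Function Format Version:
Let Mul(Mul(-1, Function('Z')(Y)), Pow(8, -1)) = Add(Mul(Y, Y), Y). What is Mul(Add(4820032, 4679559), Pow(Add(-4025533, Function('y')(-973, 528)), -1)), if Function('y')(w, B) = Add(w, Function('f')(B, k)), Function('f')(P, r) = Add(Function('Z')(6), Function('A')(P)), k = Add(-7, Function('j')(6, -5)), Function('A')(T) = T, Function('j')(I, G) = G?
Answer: Rational(-9499591, 4026314) ≈ -2.3594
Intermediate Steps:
k = -12 (k = Add(-7, -5) = -12)
Function('Z')(Y) = Add(Mul(-8, Y), Mul(-8, Pow(Y, 2))) (Function('Z')(Y) = Mul(-8, Add(Mul(Y, Y), Y)) = Mul(-8, Add(Pow(Y, 2), Y)) = Mul(-8, Add(Y, Pow(Y, 2))) = Add(Mul(-8, Y), Mul(-8, Pow(Y, 2))))
Function('f')(P, r) = Add(-336, P) (Function('f')(P, r) = Add(Mul(-8, 6, Add(1, 6)), P) = Add(Mul(-8, 6, 7), P) = Add(-336, P))
Function('y')(w, B) = Add(-336, B, w) (Function('y')(w, B) = Add(w, Add(-336, B)) = Add(-336, B, w))
Mul(Add(4820032, 4679559), Pow(Add(-4025533, Function('y')(-973, 528)), -1)) = Mul(Add(4820032, 4679559), Pow(Add(-4025533, Add(-336, 528, -973)), -1)) = Mul(9499591, Pow(Add(-4025533, -781), -1)) = Mul(9499591, Pow(-4026314, -1)) = Mul(9499591, Rational(-1, 4026314)) = Rational(-9499591, 4026314)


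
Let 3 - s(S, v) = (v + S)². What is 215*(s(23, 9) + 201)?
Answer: -176300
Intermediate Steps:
s(S, v) = 3 - (S + v)² (s(S, v) = 3 - (v + S)² = 3 - (S + v)²)
215*(s(23, 9) + 201) = 215*((3 - (23 + 9)²) + 201) = 215*((3 - 1*32²) + 201) = 215*((3 - 1*1024) + 201) = 215*((3 - 1024) + 201) = 215*(-1021 + 201) = 215*(-820) = -176300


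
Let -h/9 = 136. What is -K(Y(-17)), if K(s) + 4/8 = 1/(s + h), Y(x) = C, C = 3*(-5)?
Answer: 1241/2478 ≈ 0.50081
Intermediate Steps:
C = -15
h = -1224 (h = -9*136 = -1224)
Y(x) = -15
K(s) = -1/2 + 1/(-1224 + s) (K(s) = -1/2 + 1/(s - 1224) = -1/2 + 1/(-1224 + s))
-K(Y(-17)) = -(1226 - 1*(-15))/(2*(-1224 - 15)) = -(1226 + 15)/(2*(-1239)) = -(-1)*1241/(2*1239) = -1*(-1241/2478) = 1241/2478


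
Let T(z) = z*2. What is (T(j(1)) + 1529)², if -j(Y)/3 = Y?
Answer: 2319529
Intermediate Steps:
j(Y) = -3*Y
T(z) = 2*z
(T(j(1)) + 1529)² = (2*(-3*1) + 1529)² = (2*(-3) + 1529)² = (-6 + 1529)² = 1523² = 2319529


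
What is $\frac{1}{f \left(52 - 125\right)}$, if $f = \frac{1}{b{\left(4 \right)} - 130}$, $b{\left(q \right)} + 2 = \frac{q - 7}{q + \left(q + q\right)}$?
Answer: $\frac{529}{292} \approx 1.8116$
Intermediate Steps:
$b{\left(q \right)} = -2 + \frac{-7 + q}{3 q}$ ($b{\left(q \right)} = -2 + \frac{q - 7}{q + \left(q + q\right)} = -2 + \frac{-7 + q}{q + 2 q} = -2 + \frac{-7 + q}{3 q}$)
$f = - \frac{4}{529}$ ($f = \frac{1}{\frac{-7 - 20}{3 \cdot 4} - 130} = \frac{1}{\frac{1}{3} \cdot \frac{1}{4} \left(-7 - 20\right) - 130} = \frac{1}{\frac{1}{3} \cdot \frac{1}{4} \left(-27\right) - 130} = \frac{1}{- \frac{9}{4} - 130} = \frac{1}{- \frac{529}{4}} = - \frac{4}{529} \approx -0.0075614$)
$\frac{1}{f \left(52 - 125\right)} = \frac{1}{\left(- \frac{4}{529}\right) \left(52 - 125\right)} = \frac{1}{\left(- \frac{4}{529}\right) \left(-73\right)} = \frac{1}{\frac{292}{529}} = \frac{529}{292}$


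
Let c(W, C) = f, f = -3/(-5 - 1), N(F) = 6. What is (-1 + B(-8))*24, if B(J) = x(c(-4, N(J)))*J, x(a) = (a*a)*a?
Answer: -48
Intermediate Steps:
f = ½ (f = -3/(-6) = -3*(-⅙) = ½ ≈ 0.50000)
c(W, C) = ½
x(a) = a³ (x(a) = a²*a = a³)
B(J) = J/8 (B(J) = (½)³*J = J/8)
(-1 + B(-8))*24 = (-1 + (⅛)*(-8))*24 = (-1 - 1)*24 = -2*24 = -48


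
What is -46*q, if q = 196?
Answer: -9016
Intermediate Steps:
-46*q = -46*196 = -9016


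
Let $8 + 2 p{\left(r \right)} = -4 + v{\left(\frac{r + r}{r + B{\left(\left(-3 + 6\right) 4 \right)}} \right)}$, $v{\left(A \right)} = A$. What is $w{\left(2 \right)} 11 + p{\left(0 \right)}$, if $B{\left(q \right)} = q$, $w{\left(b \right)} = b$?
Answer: $16$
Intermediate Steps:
$p{\left(r \right)} = -6 + \frac{r}{12 + r}$ ($p{\left(r \right)} = -4 + \frac{-4 + \frac{r + r}{r + \left(-3 + 6\right) 4}}{2} = -4 + \frac{-4 + \frac{2 r}{r + 3 \cdot 4}}{2} = -4 + \frac{-4 + \frac{2 r}{r + 12}}{2} = -4 + \frac{-4 + \frac{2 r}{12 + r}}{2} = -4 + \left(-2 + \frac{r}{12 + r}\right) = -6 + \frac{r}{12 + r}$)
$w{\left(2 \right)} 11 + p{\left(0 \right)} = 2 \cdot 11 + \frac{-72 - 0}{12 + 0} = 22 + \frac{-72 + 0}{12} = 22 + \frac{1}{12} \left(-72\right) = 22 - 6 = 16$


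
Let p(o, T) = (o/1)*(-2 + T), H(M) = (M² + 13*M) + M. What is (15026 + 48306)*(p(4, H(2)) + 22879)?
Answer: 1456572668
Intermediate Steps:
H(M) = M² + 14*M
p(o, T) = o*(-2 + T) (p(o, T) = (o*1)*(-2 + T) = o*(-2 + T))
(15026 + 48306)*(p(4, H(2)) + 22879) = (15026 + 48306)*(4*(-2 + 2*(14 + 2)) + 22879) = 63332*(4*(-2 + 2*16) + 22879) = 63332*(4*(-2 + 32) + 22879) = 63332*(4*30 + 22879) = 63332*(120 + 22879) = 63332*22999 = 1456572668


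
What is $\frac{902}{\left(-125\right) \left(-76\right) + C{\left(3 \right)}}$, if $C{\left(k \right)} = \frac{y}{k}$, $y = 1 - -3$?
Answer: $\frac{1353}{14252} \approx 0.094934$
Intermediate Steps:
$y = 4$ ($y = 1 + 3 = 4$)
$C{\left(k \right)} = \frac{4}{k}$
$\frac{902}{\left(-125\right) \left(-76\right) + C{\left(3 \right)}} = \frac{902}{\left(-125\right) \left(-76\right) + \frac{4}{3}} = \frac{902}{9500 + 4 \cdot \frac{1}{3}} = \frac{902}{9500 + \frac{4}{3}} = \frac{902}{\frac{28504}{3}} = 902 \cdot \frac{3}{28504} = \frac{1353}{14252}$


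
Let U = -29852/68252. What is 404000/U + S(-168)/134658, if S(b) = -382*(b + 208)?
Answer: -464129286725320/502476327 ≈ -9.2368e+5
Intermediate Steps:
U = -7463/17063 (U = -29852*1/68252 = -7463/17063 ≈ -0.43738)
S(b) = -79456 - 382*b (S(b) = -382*(208 + b) = -79456 - 382*b)
404000/U + S(-168)/134658 = 404000/(-7463/17063) + (-79456 - 382*(-168))/134658 = 404000*(-17063/7463) + (-79456 + 64176)*(1/134658) = -6893452000/7463 - 15280*1/134658 = -6893452000/7463 - 7640/67329 = -464129286725320/502476327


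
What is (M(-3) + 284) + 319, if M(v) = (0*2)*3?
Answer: 603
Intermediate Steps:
M(v) = 0 (M(v) = 0*3 = 0)
(M(-3) + 284) + 319 = (0 + 284) + 319 = 284 + 319 = 603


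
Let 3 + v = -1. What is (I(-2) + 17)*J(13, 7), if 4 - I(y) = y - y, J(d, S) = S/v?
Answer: -147/4 ≈ -36.750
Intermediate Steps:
v = -4 (v = -3 - 1 = -4)
J(d, S) = -S/4 (J(d, S) = S/(-4) = S*(-¼) = -S/4)
I(y) = 4 (I(y) = 4 - (y - y) = 4 - 1*0 = 4 + 0 = 4)
(I(-2) + 17)*J(13, 7) = (4 + 17)*(-¼*7) = 21*(-7/4) = -147/4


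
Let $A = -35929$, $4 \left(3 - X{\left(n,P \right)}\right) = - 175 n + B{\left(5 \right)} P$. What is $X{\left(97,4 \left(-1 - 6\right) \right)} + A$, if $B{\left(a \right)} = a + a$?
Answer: $- \frac{126449}{4} \approx -31612.0$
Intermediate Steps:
$B{\left(a \right)} = 2 a$
$X{\left(n,P \right)} = 3 - \frac{5 P}{2} + \frac{175 n}{4}$ ($X{\left(n,P \right)} = 3 - \frac{- 175 n + 2 \cdot 5 P}{4} = 3 - \frac{- 175 n + 10 P}{4} = 3 - \left(- \frac{175 n}{4} + \frac{5 P}{2}\right) = 3 - \frac{5 P}{2} + \frac{175 n}{4}$)
$X{\left(97,4 \left(-1 - 6\right) \right)} + A = \left(3 - \frac{5 \cdot 4 \left(-1 - 6\right)}{2} + \frac{175}{4} \cdot 97\right) - 35929 = \left(3 - \frac{5 \cdot 4 \left(-7\right)}{2} + \frac{16975}{4}\right) - 35929 = \left(3 - -70 + \frac{16975}{4}\right) - 35929 = \left(3 + 70 + \frac{16975}{4}\right) - 35929 = \frac{17267}{4} - 35929 = - \frac{126449}{4}$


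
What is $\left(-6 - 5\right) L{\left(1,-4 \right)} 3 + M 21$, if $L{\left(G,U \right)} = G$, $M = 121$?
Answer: $2508$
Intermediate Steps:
$\left(-6 - 5\right) L{\left(1,-4 \right)} 3 + M 21 = \left(-6 - 5\right) 1 \cdot 3 + 121 \cdot 21 = \left(-11\right) 3 + 2541 = -33 + 2541 = 2508$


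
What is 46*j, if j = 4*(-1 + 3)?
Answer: 368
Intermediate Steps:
j = 8 (j = 4*2 = 8)
46*j = 46*8 = 368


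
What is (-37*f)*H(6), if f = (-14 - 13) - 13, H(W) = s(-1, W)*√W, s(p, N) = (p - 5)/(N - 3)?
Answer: -2960*√6 ≈ -7250.5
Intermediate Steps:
s(p, N) = (-5 + p)/(-3 + N)
H(W) = -6*√W/(-3 + W) (H(W) = ((-5 - 1)/(-3 + W))*√W = (-6/(-3 + W))*√W = -6*√W/(-3 + W))
f = -40 (f = -27 - 13 = -40)
(-37*f)*H(6) = (-37*(-40))*(-6*√6/(-3 + 6)) = 1480*(-6*√6/3) = 1480*(-6*√6*⅓) = 1480*(-2*√6) = -2960*√6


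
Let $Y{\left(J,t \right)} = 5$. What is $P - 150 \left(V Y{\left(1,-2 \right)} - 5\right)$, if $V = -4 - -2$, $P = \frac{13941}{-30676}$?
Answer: $\frac{69007059}{30676} \approx 2249.5$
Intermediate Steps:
$P = - \frac{13941}{30676}$ ($P = 13941 \left(- \frac{1}{30676}\right) = - \frac{13941}{30676} \approx -0.45446$)
$V = -2$ ($V = -4 + 2 = -2$)
$P - 150 \left(V Y{\left(1,-2 \right)} - 5\right) = - \frac{13941}{30676} - 150 \left(\left(-2\right) 5 - 5\right) = - \frac{13941}{30676} - 150 \left(-10 - 5\right) = - \frac{13941}{30676} - -2250 = - \frac{13941}{30676} + 2250 = \frac{69007059}{30676}$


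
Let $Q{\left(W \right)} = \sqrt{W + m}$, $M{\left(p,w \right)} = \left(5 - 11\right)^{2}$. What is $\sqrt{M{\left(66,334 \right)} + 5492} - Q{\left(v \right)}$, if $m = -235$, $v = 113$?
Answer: $2 \sqrt{1382} - i \sqrt{122} \approx 74.35 - 11.045 i$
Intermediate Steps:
$M{\left(p,w \right)} = 36$ ($M{\left(p,w \right)} = \left(-6\right)^{2} = 36$)
$Q{\left(W \right)} = \sqrt{-235 + W}$ ($Q{\left(W \right)} = \sqrt{W - 235} = \sqrt{-235 + W}$)
$\sqrt{M{\left(66,334 \right)} + 5492} - Q{\left(v \right)} = \sqrt{36 + 5492} - \sqrt{-235 + 113} = \sqrt{5528} - \sqrt{-122} = 2 \sqrt{1382} - i \sqrt{122}$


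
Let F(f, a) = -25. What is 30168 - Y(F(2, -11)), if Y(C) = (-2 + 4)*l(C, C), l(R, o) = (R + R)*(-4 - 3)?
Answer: 29468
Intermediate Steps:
l(R, o) = -14*R (l(R, o) = (2*R)*(-7) = -14*R)
Y(C) = -28*C (Y(C) = (-2 + 4)*(-14*C) = 2*(-14*C) = -28*C)
30168 - Y(F(2, -11)) = 30168 - (-28)*(-25) = 30168 - 1*700 = 30168 - 700 = 29468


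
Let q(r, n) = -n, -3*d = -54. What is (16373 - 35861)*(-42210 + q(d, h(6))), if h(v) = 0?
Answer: 822588480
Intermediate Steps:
d = 18 (d = -⅓*(-54) = 18)
(16373 - 35861)*(-42210 + q(d, h(6))) = (16373 - 35861)*(-42210 - 1*0) = -19488*(-42210 + 0) = -19488*(-42210) = 822588480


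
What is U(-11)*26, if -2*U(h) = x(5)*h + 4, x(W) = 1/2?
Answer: 39/2 ≈ 19.500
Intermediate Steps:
x(W) = 1/2 (x(W) = 1*(1/2) = 1/2)
U(h) = -2 - h/4 (U(h) = -(h/2 + 4)/2 = -(4 + h/2)/2 = -2 - h/4)
U(-11)*26 = (-2 - 1/4*(-11))*26 = (-2 + 11/4)*26 = (3/4)*26 = 39/2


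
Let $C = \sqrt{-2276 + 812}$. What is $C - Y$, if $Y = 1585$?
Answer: $-1585 + 2 i \sqrt{366} \approx -1585.0 + 38.262 i$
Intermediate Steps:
$C = 2 i \sqrt{366}$ ($C = \sqrt{-1464} = 2 i \sqrt{366} \approx 38.262 i$)
$C - Y = 2 i \sqrt{366} - 1585 = -1585 + 2 i \sqrt{366}$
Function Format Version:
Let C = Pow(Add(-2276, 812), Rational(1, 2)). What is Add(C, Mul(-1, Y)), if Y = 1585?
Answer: Add(-1585, Mul(2, I, Pow(366, Rational(1, 2)))) ≈ Add(-1585.0, Mul(38.262, I))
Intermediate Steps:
C = Mul(2, I, Pow(366, Rational(1, 2))) (C = Pow(-1464, Rational(1, 2)) = Mul(2, I, Pow(366, Rational(1, 2))) ≈ Mul(38.262, I))
Add(C, Mul(-1, Y)) = Add(Mul(2, I, Pow(366, Rational(1, 2))), Mul(-1, 1585)) = Add(Mul(2, I, Pow(366, Rational(1, 2))), -1585) = Add(-1585, Mul(2, I, Pow(366, Rational(1, 2))))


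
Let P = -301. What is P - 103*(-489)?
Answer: 50066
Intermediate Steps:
P - 103*(-489) = -301 - 103*(-489) = -301 + 50367 = 50066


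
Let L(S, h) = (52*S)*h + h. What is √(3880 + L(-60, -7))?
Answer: 3*√2857 ≈ 160.35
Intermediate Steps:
L(S, h) = h + 52*S*h (L(S, h) = 52*S*h + h = h + 52*S*h)
√(3880 + L(-60, -7)) = √(3880 - 7*(1 + 52*(-60))) = √(3880 - 7*(1 - 3120)) = √(3880 - 7*(-3119)) = √(3880 + 21833) = √25713 = 3*√2857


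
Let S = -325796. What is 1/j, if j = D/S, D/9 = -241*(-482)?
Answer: -162898/522729 ≈ -0.31163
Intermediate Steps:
D = 1045458 (D = 9*(-241*(-482)) = 9*116162 = 1045458)
j = -522729/162898 (j = 1045458/(-325796) = 1045458*(-1/325796) = -522729/162898 ≈ -3.2089)
1/j = 1/(-522729/162898) = -162898/522729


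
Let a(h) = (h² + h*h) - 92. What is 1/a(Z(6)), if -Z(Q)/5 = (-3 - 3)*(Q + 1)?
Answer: 1/88108 ≈ 1.1350e-5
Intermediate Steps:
Z(Q) = 30 + 30*Q (Z(Q) = -5*(-3 - 3)*(Q + 1) = -(-30)*(1 + Q) = -5*(-6 - 6*Q) = 30 + 30*Q)
a(h) = -92 + 2*h² (a(h) = (h² + h²) - 92 = 2*h² - 92 = -92 + 2*h²)
1/a(Z(6)) = 1/(-92 + 2*(30 + 30*6)²) = 1/(-92 + 2*(30 + 180)²) = 1/(-92 + 2*210²) = 1/(-92 + 2*44100) = 1/(-92 + 88200) = 1/88108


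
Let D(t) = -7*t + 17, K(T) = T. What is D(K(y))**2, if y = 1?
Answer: 100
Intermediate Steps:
D(t) = 17 - 7*t
D(K(y))**2 = (17 - 7*1)**2 = (17 - 7)**2 = 10**2 = 100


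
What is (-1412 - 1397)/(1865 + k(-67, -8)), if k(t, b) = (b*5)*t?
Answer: -2809/4545 ≈ -0.61804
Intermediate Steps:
k(t, b) = 5*b*t (k(t, b) = (5*b)*t = 5*b*t)
(-1412 - 1397)/(1865 + k(-67, -8)) = (-1412 - 1397)/(1865 + 5*(-8)*(-67)) = -2809/(1865 + 2680) = -2809/4545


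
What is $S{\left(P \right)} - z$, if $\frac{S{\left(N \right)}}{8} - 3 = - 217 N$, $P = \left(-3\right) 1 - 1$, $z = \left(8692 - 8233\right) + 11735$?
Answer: $-5226$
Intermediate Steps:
$z = 12194$ ($z = 459 + 11735 = 12194$)
$P = -4$ ($P = -3 - 1 = -4$)
$S{\left(N \right)} = 24 - 1736 N$ ($S{\left(N \right)} = 24 + 8 \left(- 217 N\right) = 24 - 1736 N$)
$S{\left(P \right)} - z = \left(24 - -6944\right) - 12194 = \left(24 + 6944\right) - 12194 = 6968 - 12194 = -5226$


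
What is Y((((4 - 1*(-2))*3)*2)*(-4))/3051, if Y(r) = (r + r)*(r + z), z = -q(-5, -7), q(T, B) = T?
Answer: 4448/339 ≈ 13.121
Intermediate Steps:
z = 5 (z = -1*(-5) = 5)
Y(r) = 2*r*(5 + r) (Y(r) = (r + r)*(r + 5) = (2*r)*(5 + r) = 2*r*(5 + r))
Y((((4 - 1*(-2))*3)*2)*(-4))/3051 = (2*((((4 - 1*(-2))*3)*2)*(-4))*(5 + (((4 - 1*(-2))*3)*2)*(-4)))/3051 = (2*((((4 + 2)*3)*2)*(-4))*(5 + (((4 + 2)*3)*2)*(-4)))*(1/3051) = (2*(((6*3)*2)*(-4))*(5 + ((6*3)*2)*(-4)))*(1/3051) = (2*((18*2)*(-4))*(5 + (18*2)*(-4)))*(1/3051) = (2*(36*(-4))*(5 + 36*(-4)))*(1/3051) = (2*(-144)*(5 - 144))*(1/3051) = (2*(-144)*(-139))*(1/3051) = 40032*(1/3051) = 4448/339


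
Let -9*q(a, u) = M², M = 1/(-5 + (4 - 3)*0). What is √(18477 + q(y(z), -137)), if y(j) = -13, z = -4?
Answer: 2*√1039331/15 ≈ 135.93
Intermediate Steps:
M = -⅕ (M = 1/(-5 + 1*0) = 1/(-5 + 0) = 1/(-5) = -⅕ ≈ -0.20000)
q(a, u) = -1/225 (q(a, u) = -(-⅕)²/9 = -⅑*1/25 = -1/225)
√(18477 + q(y(z), -137)) = √(18477 - 1/225) = √(4157324/225) = 2*√1039331/15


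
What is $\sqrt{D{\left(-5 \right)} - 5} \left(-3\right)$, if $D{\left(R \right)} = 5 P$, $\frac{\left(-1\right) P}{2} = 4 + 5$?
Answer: $- 3 i \sqrt{95} \approx - 29.24 i$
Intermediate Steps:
$P = -18$ ($P = - 2 \left(4 + 5\right) = \left(-2\right) 9 = -18$)
$D{\left(R \right)} = -90$ ($D{\left(R \right)} = 5 \left(-18\right) = -90$)
$\sqrt{D{\left(-5 \right)} - 5} \left(-3\right) = \sqrt{-90 - 5} \left(-3\right) = \sqrt{-95} \left(-3\right) = i \sqrt{95} \left(-3\right) = - 3 i \sqrt{95}$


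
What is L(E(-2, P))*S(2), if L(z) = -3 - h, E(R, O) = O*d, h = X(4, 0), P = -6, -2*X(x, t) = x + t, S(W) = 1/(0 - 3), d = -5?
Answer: 1/3 ≈ 0.33333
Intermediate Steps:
S(W) = -1/3 (S(W) = 1/(-3) = -1/3)
X(x, t) = -t/2 - x/2 (X(x, t) = -(x + t)/2 = -(t + x)/2 = -t/2 - x/2)
h = -2 (h = -1/2*0 - 1/2*4 = 0 - 2 = -2)
E(R, O) = -5*O (E(R, O) = O*(-5) = -5*O)
L(z) = -1 (L(z) = -3 - 1*(-2) = -3 + 2 = -1)
L(E(-2, P))*S(2) = -1*(-1/3) = 1/3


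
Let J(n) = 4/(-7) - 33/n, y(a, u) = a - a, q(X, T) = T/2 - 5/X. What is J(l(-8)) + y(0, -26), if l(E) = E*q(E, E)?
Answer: -113/63 ≈ -1.7937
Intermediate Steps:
q(X, T) = T/2 - 5/X (q(X, T) = T*(½) - 5/X = T/2 - 5/X)
l(E) = E*(E/2 - 5/E)
y(a, u) = 0
J(n) = -4/7 - 33/n (J(n) = 4*(-⅐) - 33/n = -4/7 - 33/n)
J(l(-8)) + y(0, -26) = (-4/7 - 33/(-5 + (½)*(-8)²)) + 0 = (-4/7 - 33/(-5 + (½)*64)) + 0 = (-4/7 - 33/(-5 + 32)) + 0 = (-4/7 - 33/27) + 0 = (-4/7 - 33*1/27) + 0 = (-4/7 - 11/9) + 0 = -113/63 + 0 = -113/63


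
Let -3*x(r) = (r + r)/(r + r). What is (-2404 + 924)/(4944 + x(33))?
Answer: -4440/14831 ≈ -0.29937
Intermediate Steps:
x(r) = -⅓ (x(r) = -(r + r)/(3*(r + r)) = -2*r/(3*(2*r)) = -2*r*1/(2*r)/3 = -⅓*1 = -⅓)
(-2404 + 924)/(4944 + x(33)) = (-2404 + 924)/(4944 - ⅓) = -1480/14831/3 = -1480*3/14831 = -4440/14831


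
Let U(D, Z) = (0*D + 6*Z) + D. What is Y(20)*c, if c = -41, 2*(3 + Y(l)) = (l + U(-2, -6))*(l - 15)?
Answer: 1968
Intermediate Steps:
U(D, Z) = D + 6*Z (U(D, Z) = (0 + 6*Z) + D = 6*Z + D = D + 6*Z)
Y(l) = -3 + (-38 + l)*(-15 + l)/2 (Y(l) = -3 + ((l + (-2 + 6*(-6)))*(l - 15))/2 = -3 + ((l + (-2 - 36))*(-15 + l))/2 = -3 + ((l - 38)*(-15 + l))/2 = -3 + ((-38 + l)*(-15 + l))/2 = -3 + (-38 + l)*(-15 + l)/2)
Y(20)*c = (282 + (½)*20² - 53/2*20)*(-41) = (282 + (½)*400 - 530)*(-41) = (282 + 200 - 530)*(-41) = -48*(-41) = 1968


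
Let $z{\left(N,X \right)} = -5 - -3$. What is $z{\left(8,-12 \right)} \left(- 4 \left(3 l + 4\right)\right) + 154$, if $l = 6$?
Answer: $330$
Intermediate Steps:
$z{\left(N,X \right)} = -2$ ($z{\left(N,X \right)} = -5 + 3 = -2$)
$z{\left(8,-12 \right)} \left(- 4 \left(3 l + 4\right)\right) + 154 = - 2 \left(- 4 \left(3 \cdot 6 + 4\right)\right) + 154 = - 2 \left(- 4 \left(18 + 4\right)\right) + 154 = - 2 \left(\left(-4\right) 22\right) + 154 = \left(-2\right) \left(-88\right) + 154 = 176 + 154 = 330$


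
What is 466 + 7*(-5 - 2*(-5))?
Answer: 501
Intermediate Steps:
466 + 7*(-5 - 2*(-5)) = 466 + 7*(-5 + 10) = 466 + 7*5 = 466 + 35 = 501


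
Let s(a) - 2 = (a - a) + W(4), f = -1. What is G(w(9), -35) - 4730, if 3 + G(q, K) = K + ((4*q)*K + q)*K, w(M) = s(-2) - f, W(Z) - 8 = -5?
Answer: 24422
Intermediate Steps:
W(Z) = 3 (W(Z) = 8 - 5 = 3)
s(a) = 5 (s(a) = 2 + ((a - a) + 3) = 2 + (0 + 3) = 2 + 3 = 5)
w(M) = 6 (w(M) = 5 - 1*(-1) = 5 + 1 = 6)
G(q, K) = -3 + K + K*(q + 4*K*q) (G(q, K) = -3 + (K + ((4*q)*K + q)*K) = -3 + (K + (4*K*q + q)*K) = -3 + (K + (q + 4*K*q)*K) = -3 + (K + K*(q + 4*K*q)) = -3 + K + K*(q + 4*K*q))
G(w(9), -35) - 4730 = (-3 - 35 - 35*6 + 4*6*(-35)²) - 4730 = (-3 - 35 - 210 + 4*6*1225) - 4730 = (-3 - 35 - 210 + 29400) - 4730 = 29152 - 4730 = 24422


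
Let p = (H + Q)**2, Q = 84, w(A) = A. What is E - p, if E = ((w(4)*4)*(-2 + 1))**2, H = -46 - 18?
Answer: -144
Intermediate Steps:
H = -64
p = 400 (p = (-64 + 84)**2 = 20**2 = 400)
E = 256 (E = ((4*4)*(-2 + 1))**2 = (16*(-1))**2 = (-16)**2 = 256)
E - p = 256 - 1*400 = 256 - 400 = -144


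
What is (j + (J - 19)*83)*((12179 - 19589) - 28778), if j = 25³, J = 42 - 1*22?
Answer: -568441104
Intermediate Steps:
J = 20 (J = 42 - 22 = 20)
j = 15625
(j + (J - 19)*83)*((12179 - 19589) - 28778) = (15625 + (20 - 19)*83)*((12179 - 19589) - 28778) = (15625 + 1*83)*(-7410 - 28778) = (15625 + 83)*(-36188) = 15708*(-36188) = -568441104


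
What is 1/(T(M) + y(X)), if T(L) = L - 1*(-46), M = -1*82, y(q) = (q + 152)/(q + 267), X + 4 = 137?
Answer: -80/2823 ≈ -0.028339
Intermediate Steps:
X = 133 (X = -4 + 137 = 133)
y(q) = (152 + q)/(267 + q)
M = -82
T(L) = 46 + L (T(L) = L + 46 = 46 + L)
1/(T(M) + y(X)) = 1/((46 - 82) + (152 + 133)/(267 + 133)) = 1/(-36 + 285/400) = 1/(-36 + (1/400)*285) = 1/(-36 + 57/80) = 1/(-2823/80) = -80/2823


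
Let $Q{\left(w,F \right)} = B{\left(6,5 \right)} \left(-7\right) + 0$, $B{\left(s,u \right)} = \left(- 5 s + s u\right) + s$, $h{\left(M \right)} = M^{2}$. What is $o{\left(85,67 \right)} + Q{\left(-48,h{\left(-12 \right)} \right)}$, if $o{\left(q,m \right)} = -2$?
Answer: $-44$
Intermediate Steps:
$B{\left(s,u \right)} = - 4 s + s u$
$Q{\left(w,F \right)} = -42$ ($Q{\left(w,F \right)} = 6 \left(-4 + 5\right) \left(-7\right) + 0 = 6 \cdot 1 \left(-7\right) + 0 = 6 \left(-7\right) + 0 = -42 + 0 = -42$)
$o{\left(85,67 \right)} + Q{\left(-48,h{\left(-12 \right)} \right)} = -2 - 42 = -44$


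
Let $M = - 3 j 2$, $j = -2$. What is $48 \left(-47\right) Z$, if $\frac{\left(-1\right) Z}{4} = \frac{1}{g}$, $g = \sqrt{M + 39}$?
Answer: $\frac{3008 \sqrt{51}}{17} \approx 1263.6$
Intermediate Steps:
$M = 12$ ($M = \left(-3\right) \left(-2\right) 2 = 6 \cdot 2 = 12$)
$g = \sqrt{51}$ ($g = \sqrt{12 + 39} = \sqrt{51} \approx 7.1414$)
$Z = - \frac{4 \sqrt{51}}{51}$ ($Z = - \frac{4}{\sqrt{51}} = - 4 \frac{\sqrt{51}}{51} = - \frac{4 \sqrt{51}}{51} \approx -0.56011$)
$48 \left(-47\right) Z = 48 \left(-47\right) \left(- \frac{4 \sqrt{51}}{51}\right) = - 2256 \left(- \frac{4 \sqrt{51}}{51}\right) = \frac{3008 \sqrt{51}}{17}$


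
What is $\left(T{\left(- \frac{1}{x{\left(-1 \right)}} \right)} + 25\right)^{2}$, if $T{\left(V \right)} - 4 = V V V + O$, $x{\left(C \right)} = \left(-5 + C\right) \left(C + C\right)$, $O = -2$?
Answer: $\frac{2176689025}{2985984} \approx 728.97$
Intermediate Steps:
$x{\left(C \right)} = 2 C \left(-5 + C\right)$ ($x{\left(C \right)} = \left(-5 + C\right) 2 C = 2 C \left(-5 + C\right)$)
$T{\left(V \right)} = 2 + V^{3}$ ($T{\left(V \right)} = 4 + \left(V V V - 2\right) = 4 + \left(V^{2} V - 2\right) = 4 + \left(V^{3} - 2\right) = 4 + \left(-2 + V^{3}\right) = 2 + V^{3}$)
$\left(T{\left(- \frac{1}{x{\left(-1 \right)}} \right)} + 25\right)^{2} = \left(\left(2 + \left(- \frac{1}{2 \left(-1\right) \left(-5 - 1\right)}\right)^{3}\right) + 25\right)^{2} = \left(\left(2 + \left(- \frac{1}{2 \left(-1\right) \left(-6\right)}\right)^{3}\right) + 25\right)^{2} = \left(\left(2 + \left(- \frac{1}{12}\right)^{3}\right) + 25\right)^{2} = \left(\left(2 - \frac{1}{1728}\right) + 25\right)^{2} = \left(\frac{3455}{1728} + 25\right)^{2} = \left(\frac{46655}{1728}\right)^{2} = \frac{2176689025}{2985984}$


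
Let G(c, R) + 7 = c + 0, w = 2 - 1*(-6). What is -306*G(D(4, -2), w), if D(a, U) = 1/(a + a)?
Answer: 8415/4 ≈ 2103.8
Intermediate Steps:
w = 8 (w = 2 + 6 = 8)
D(a, U) = 1/(2*a)
G(c, R) = -7 + c (G(c, R) = -7 + (c + 0) = -7 + c)
-306*G(D(4, -2), w) = -306*(-7 + (½)/4) = -306*(-7 + (½)*(¼)) = -306*(-7 + ⅛) = -306*(-55/8) = 8415/4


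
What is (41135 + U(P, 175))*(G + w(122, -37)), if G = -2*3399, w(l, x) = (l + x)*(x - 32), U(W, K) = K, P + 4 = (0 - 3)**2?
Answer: -523108530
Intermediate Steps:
P = 5 (P = -4 + (0 - 3)**2 = -4 + (-3)**2 = -4 + 9 = 5)
w(l, x) = (-32 + x)*(l + x) (w(l, x) = (l + x)*(-32 + x) = (-32 + x)*(l + x))
G = -6798
(41135 + U(P, 175))*(G + w(122, -37)) = (41135 + 175)*(-6798 + ((-37)**2 - 32*122 - 32*(-37) + 122*(-37))) = 41310*(-6798 + (1369 - 3904 + 1184 - 4514)) = 41310*(-6798 - 5865) = 41310*(-12663) = -523108530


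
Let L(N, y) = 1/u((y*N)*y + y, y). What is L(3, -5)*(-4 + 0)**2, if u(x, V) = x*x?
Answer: 4/1225 ≈ 0.0032653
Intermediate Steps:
u(x, V) = x**2
L(N, y) = (y + N*y**2)**(-2) (L(N, y) = 1/(((y*N)*y + y)**2) = 1/(((N*y)*y + y)**2) = 1/((N*y**2 + y)**2) = 1/((y + N*y**2)**2) = (y + N*y**2)**(-2))
L(3, -5)*(-4 + 0)**2 = (1/((-5)**2*(1 + 3*(-5))**2))*(-4 + 0)**2 = (1/(25*(1 - 15)**2))*(-4)**2 = ((1/25)/(-14)**2)*16 = ((1/25)*(1/196))*16 = (1/4900)*16 = 4/1225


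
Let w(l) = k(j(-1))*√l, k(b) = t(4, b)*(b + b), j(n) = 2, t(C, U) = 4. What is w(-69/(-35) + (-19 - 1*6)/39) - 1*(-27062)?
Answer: 27062 + 32*√619710/1365 ≈ 27080.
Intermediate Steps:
k(b) = 8*b (k(b) = 4*(b + b) = 4*(2*b) = 8*b)
w(l) = 16*√l (w(l) = (8*2)*√l = 16*√l)
w(-69/(-35) + (-19 - 1*6)/39) - 1*(-27062) = 16*√(-69/(-35) + (-19 - 1*6)/39) - 1*(-27062) = 16*√(-69*(-1/35) + (-19 - 6)*(1/39)) + 27062 = 16*√(69/35 - 25*1/39) + 27062 = 16*√(69/35 - 25/39) + 27062 = 16*√(1816/1365) + 27062 = 16*(2*√619710/1365) + 27062 = 32*√619710/1365 + 27062 = 27062 + 32*√619710/1365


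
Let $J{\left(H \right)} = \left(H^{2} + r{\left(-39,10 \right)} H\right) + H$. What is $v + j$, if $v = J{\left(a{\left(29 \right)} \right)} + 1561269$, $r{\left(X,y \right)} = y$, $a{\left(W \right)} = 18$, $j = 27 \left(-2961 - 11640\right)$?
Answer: $1167564$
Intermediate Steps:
$j = -394227$ ($j = 27 \left(-2961 - 11640\right) = 27 \left(-14601\right) = -394227$)
$J{\left(H \right)} = H^{2} + 11 H$ ($J{\left(H \right)} = \left(H^{2} + 10 H\right) + H = H^{2} + 11 H$)
$v = 1561791$ ($v = 18 \left(11 + 18\right) + 1561269 = 18 \cdot 29 + 1561269 = 522 + 1561269 = 1561791$)
$v + j = 1561791 - 394227 = 1167564$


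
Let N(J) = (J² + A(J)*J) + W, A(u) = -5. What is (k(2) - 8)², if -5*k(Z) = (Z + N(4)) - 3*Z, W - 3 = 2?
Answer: 1369/25 ≈ 54.760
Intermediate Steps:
W = 5 (W = 3 + 2 = 5)
N(J) = 5 + J² - 5*J (N(J) = (J² - 5*J) + 5 = 5 + J² - 5*J)
k(Z) = -⅕ + 2*Z/5 (k(Z) = -((Z + (5 + 4² - 5*4)) - 3*Z)/5 = -((Z + (5 + 16 - 20)) - 3*Z)/5 = -((Z + 1) - 3*Z)/5 = -((1 + Z) - 3*Z)/5 = -(1 - 2*Z)/5 = -⅕ + 2*Z/5)
(k(2) - 8)² = ((-⅕ + (⅖)*2) - 8)² = ((-⅕ + ⅘) - 8)² = (⅗ - 8)² = (-37/5)² = 1369/25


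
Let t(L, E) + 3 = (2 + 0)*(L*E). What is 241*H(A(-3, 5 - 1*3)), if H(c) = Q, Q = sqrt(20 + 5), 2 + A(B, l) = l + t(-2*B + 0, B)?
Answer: 1205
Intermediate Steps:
t(L, E) = -3 + 2*E*L (t(L, E) = -3 + (2 + 0)*(L*E) = -3 + 2*(E*L) = -3 + 2*E*L)
A(B, l) = -5 + l - 4*B**2 (A(B, l) = -2 + (l + (-3 + 2*B*(-2*B + 0))) = -2 + (l + (-3 + 2*B*(-2*B))) = -2 + (l + (-3 - 4*B**2)) = -2 + (-3 + l - 4*B**2) = -5 + l - 4*B**2)
Q = 5 (Q = sqrt(25) = 5)
H(c) = 5
241*H(A(-3, 5 - 1*3)) = 241*5 = 1205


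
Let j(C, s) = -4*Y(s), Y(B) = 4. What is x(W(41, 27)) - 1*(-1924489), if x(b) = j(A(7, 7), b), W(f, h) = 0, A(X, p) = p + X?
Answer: 1924473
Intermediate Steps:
A(X, p) = X + p
j(C, s) = -16 (j(C, s) = -4*4 = -16)
x(b) = -16
x(W(41, 27)) - 1*(-1924489) = -16 - 1*(-1924489) = -16 + 1924489 = 1924473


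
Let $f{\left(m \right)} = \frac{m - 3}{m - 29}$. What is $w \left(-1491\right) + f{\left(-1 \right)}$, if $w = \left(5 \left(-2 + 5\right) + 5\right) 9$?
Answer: $- \frac{4025698}{15} \approx -2.6838 \cdot 10^{5}$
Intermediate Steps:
$w = 180$ ($w = \left(5 \cdot 3 + 5\right) 9 = \left(15 + 5\right) 9 = 20 \cdot 9 = 180$)
$f{\left(m \right)} = \frac{-3 + m}{-29 + m}$
$w \left(-1491\right) + f{\left(-1 \right)} = 180 \left(-1491\right) + \frac{-3 - 1}{-29 - 1} = -268380 + \frac{1}{-30} \left(-4\right) = -268380 - - \frac{2}{15} = -268380 + \frac{2}{15} = - \frac{4025698}{15}$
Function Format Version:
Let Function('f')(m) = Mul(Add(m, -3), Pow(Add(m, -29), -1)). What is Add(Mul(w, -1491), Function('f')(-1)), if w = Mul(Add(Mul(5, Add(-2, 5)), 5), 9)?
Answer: Rational(-4025698, 15) ≈ -2.6838e+5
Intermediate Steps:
w = 180 (w = Mul(Add(Mul(5, 3), 5), 9) = Mul(Add(15, 5), 9) = Mul(20, 9) = 180)
Function('f')(m) = Mul(Pow(Add(-29, m), -1), Add(-3, m)) (Function('f')(m) = Mul(Add(-3, m), Pow(Add(-29, m), -1)) = Mul(Pow(Add(-29, m), -1), Add(-3, m)))
Add(Mul(w, -1491), Function('f')(-1)) = Add(Mul(180, -1491), Mul(Pow(Add(-29, -1), -1), Add(-3, -1))) = Add(-268380, Mul(Pow(-30, -1), -4)) = Add(-268380, Mul(Rational(-1, 30), -4)) = Add(-268380, Rational(2, 15)) = Rational(-4025698, 15)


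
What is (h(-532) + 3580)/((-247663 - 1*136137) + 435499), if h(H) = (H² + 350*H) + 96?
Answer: 33500/17233 ≈ 1.9439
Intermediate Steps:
h(H) = 96 + H² + 350*H
(h(-532) + 3580)/((-247663 - 1*136137) + 435499) = ((96 + (-532)² + 350*(-532)) + 3580)/((-247663 - 1*136137) + 435499) = ((96 + 283024 - 186200) + 3580)/((-247663 - 136137) + 435499) = (96920 + 3580)/(-383800 + 435499) = 100500/51699 = 100500*(1/51699) = 33500/17233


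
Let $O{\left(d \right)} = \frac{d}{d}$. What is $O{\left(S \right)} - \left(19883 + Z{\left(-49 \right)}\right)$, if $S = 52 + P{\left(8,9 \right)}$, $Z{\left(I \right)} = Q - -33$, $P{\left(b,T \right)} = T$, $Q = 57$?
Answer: $-19972$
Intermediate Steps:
$Z{\left(I \right)} = 90$ ($Z{\left(I \right)} = 57 - -33 = 57 + 33 = 90$)
$S = 61$ ($S = 52 + 9 = 61$)
$O{\left(d \right)} = 1$
$O{\left(S \right)} - \left(19883 + Z{\left(-49 \right)}\right) = 1 - 19973 = -19972$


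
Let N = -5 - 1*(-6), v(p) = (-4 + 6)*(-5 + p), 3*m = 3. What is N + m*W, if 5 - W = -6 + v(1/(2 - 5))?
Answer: 68/3 ≈ 22.667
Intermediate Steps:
m = 1 (m = (⅓)*3 = 1)
v(p) = -10 + 2*p (v(p) = 2*(-5 + p) = -10 + 2*p)
N = 1 (N = -5 + 6 = 1)
W = 65/3 (W = 5 - (-6 + (-10 + 2/(2 - 5))) = 5 - (-6 + (-10 + 2/(-3))) = 5 - (-6 + (-10 + 2*(-⅓))) = 5 - (-6 + (-10 - ⅔)) = 5 - (-6 - 32/3) = 5 - 1*(-50/3) = 5 + 50/3 = 65/3 ≈ 21.667)
N + m*W = 1 + 1*(65/3) = 1 + 65/3 = 68/3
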